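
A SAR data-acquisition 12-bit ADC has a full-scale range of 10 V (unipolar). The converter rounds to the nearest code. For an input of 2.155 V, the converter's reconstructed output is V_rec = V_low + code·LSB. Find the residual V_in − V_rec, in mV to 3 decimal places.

LSB = 10/2^12 = 2.441 mV.
(2.155 − 0)/0.00244141 = 882.6880; round gives code 883.
V_rec = 0 + 883·0.00244141 = 2.1557617 V.
Error = 2.155 − 2.1557617 = -0.000761719 V = -0.762 mV.

-0.762 mV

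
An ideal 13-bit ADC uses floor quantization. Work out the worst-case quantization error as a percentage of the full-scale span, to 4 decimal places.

0.0122 %

Truncating → worst-case error = 1 LSB = V_FS/2^13, so 100/8192 = 0.012207 % of full scale.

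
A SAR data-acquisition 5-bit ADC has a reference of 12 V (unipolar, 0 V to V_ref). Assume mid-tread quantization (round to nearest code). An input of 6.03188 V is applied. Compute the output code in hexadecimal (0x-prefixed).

code 0x10 (decimal 16)

LSB = 12 V / 32 = 375.000 mV.
(V_in − V_low)/LSB = (6.03188 − 0) / 0.375 = 16.085.
Round → code 16.
In hexadecimal (0x-prefixed): 0x10.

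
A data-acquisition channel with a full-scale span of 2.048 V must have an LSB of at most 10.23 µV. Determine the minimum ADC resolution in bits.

18 bits

Number of steps required ≥ 2.048 V / 10.23 µV = 200195.50.
Need 2^N ≥ 200195.50; 2^17 = 131072, 2^18 = 262144.
Minimum N = 18.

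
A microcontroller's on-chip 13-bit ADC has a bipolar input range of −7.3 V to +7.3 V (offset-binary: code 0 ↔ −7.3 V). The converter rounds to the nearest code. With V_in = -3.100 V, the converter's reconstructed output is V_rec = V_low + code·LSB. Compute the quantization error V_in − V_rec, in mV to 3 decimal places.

-0.708 mV

One LSB is 14.6 V / 8192 = 1.782 mV.
Scaled input = 2356.6027 LSBs, so code = 2357.
Code 2357 maps back to (−7.3) + 2357×0.00178223 V = -3.099292 V.
Error = -3.100 − (−3.099292) = -0.000708008 V = -0.708 mV.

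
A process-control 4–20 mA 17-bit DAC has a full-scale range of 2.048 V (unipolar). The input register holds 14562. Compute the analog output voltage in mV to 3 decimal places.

227.531 mV

LSB = 2.048 V / 2^17 = 15.62 µV.
V_out = 0 + 14562 × 1.5625e-05 V = 0.227531 V.
= 227.531 mV.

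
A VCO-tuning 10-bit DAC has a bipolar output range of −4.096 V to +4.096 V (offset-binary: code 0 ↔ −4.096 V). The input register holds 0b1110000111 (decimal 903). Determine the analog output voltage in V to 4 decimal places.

3.1280 V

LSB = 8.192 V / 2^10 = 8.000 mV.
Code 0b1110000111 = 903 decimal.
V_out = (−4.096) + 903 × 0.008 V = 3.128 V.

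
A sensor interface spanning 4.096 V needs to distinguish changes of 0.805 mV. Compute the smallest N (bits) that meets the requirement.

13 bits

Number of steps required ≥ 4.096 V / 0.805 mV = 5088.20.
Need 2^N ≥ 5088.20; 2^12 = 4096, 2^13 = 8192.
Minimum N = 13.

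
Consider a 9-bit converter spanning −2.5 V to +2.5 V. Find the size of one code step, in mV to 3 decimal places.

9.766 mV

Full-scale span = 5 V.
LSB = 5 / 2^9 = 5 / 512 = 0.00976562 V = 9.766 mV.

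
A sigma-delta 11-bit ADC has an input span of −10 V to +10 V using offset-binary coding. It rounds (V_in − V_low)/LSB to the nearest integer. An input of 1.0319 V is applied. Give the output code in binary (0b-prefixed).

code 0b10001101010 (decimal 1130)

With 2048 levels over 20 V, one step is 9.766 mV.
(V_in − V_low)/LSB = (1.0319 − (−10)) / 0.00976562 = 1129.667.
So the output code is 1130.
In binary (0b-prefixed): 0b10001101010.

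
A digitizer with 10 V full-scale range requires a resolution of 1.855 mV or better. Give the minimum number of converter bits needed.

Number of steps required ≥ 10 V / 1.855 mV = 5390.84.
Need 2^N ≥ 5390.84; 2^12 = 4096, 2^13 = 8192.
Minimum N = 13.

13 bits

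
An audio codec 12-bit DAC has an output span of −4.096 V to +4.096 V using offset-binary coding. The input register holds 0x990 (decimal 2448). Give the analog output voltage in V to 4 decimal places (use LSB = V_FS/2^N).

0.8000 V

LSB = 8.192 V / 2^12 = 2.000 mV.
Code 0x990 = 2448 decimal.
V_out = (−4.096) + 2448 × 0.002 V = 0.8 V.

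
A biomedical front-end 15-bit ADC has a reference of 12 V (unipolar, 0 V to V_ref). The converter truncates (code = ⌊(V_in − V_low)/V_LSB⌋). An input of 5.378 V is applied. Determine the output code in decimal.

code 14685

With 32768 levels over 12 V, one step is 366.21 µV.
(5.378 − 0) / 0.000366211 = 14685.525 LSBs.
⌊·⌋(14685.525) = 14685.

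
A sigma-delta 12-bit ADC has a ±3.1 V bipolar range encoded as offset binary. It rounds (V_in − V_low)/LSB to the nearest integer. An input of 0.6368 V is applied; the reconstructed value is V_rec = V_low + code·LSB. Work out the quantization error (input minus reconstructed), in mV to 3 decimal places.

-0.456 mV

One LSB is 6.2 V / 4096 = 1.514 mV.
(0.6368 − (−3.1))/0.00151367 = 2468.6988; round gives code 2469.
Code 2469 maps back to (−3.1) + 2469×0.00151367 V = 0.63725586 V.
Error = 0.6368 − 0.63725586 = -0.000455859 V = -0.456 mV.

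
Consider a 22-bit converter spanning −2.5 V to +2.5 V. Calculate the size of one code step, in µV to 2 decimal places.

1.19 µV

Full-scale span = 5 V.
LSB = 5 / 2^22 = 5 / 4194304 = 1.19209e-06 V = 1.19 µV.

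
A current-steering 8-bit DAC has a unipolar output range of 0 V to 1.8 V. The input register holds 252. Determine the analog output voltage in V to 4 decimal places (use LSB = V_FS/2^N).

1.7719 V

LSB = 1.8 V / 2^8 = 7.031 mV.
V_out = 0 + 252 × 0.00703125 V = 1.77188 V.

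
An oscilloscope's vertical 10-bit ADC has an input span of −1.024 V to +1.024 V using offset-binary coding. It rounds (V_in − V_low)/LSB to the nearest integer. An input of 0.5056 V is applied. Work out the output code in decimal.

LSB = 2.048 V / 1024 = 2.000 mV.
(V_in − V_low)/LSB = (0.5056 − (−1.024)) / 0.002 = 764.800.
round(764.800) = 765.

code 765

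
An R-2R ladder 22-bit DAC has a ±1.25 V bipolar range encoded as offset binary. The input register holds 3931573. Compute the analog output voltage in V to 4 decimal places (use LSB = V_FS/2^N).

1.0934 V

LSB = 2.5 V / 2^22 = 0.60 µV.
V_out = (−1.25) + 3931573 × 5.96046e-07 V = 1.0934 V.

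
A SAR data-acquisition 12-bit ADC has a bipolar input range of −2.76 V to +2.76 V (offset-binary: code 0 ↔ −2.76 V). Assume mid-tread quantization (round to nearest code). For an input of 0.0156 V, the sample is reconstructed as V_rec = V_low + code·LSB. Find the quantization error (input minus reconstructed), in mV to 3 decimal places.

Step size: 5.52 V ÷ 2^12 = 1.348 mV.
(V_in − V_low)/LSB = (0.0156 − (−2.76))/0.00134766 = 2059.5757 → code 2060 (round).
V_rec = (−2.76) + 2060·0.00134766 = 0.016171875 V.
Difference: -0.000571875 V → -0.572 mV.

-0.572 mV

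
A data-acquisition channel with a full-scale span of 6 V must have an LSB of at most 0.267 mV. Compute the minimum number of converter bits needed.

Number of steps required ≥ 6 V / 0.267 mV = 22471.91.
Need 2^N ≥ 22471.91; 2^14 = 16384, 2^15 = 32768.
Minimum N = 15.

15 bits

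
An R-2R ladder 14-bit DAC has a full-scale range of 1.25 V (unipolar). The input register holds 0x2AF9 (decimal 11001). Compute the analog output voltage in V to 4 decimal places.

0.8393 V

LSB = 1.25 V / 2^14 = 76.29 µV.
Code 0x2AF9 = 11001 decimal.
V_out = 0 + 11001 × 7.62939e-05 V = 0.83931 V.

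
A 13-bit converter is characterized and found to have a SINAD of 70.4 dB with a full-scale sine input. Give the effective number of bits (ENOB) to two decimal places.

ENOB = (SINAD − 1.76) / 6.02 = (70.4 − 1.76)/6.02 = 11.402.

11.40 bits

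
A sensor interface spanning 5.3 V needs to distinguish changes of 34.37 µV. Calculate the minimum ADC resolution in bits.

Number of steps required ≥ 5.3 V / 34.37 µV = 154204.25.
Need 2^N ≥ 154204.25; 2^17 = 131072, 2^18 = 262144.
Minimum N = 18.

18 bits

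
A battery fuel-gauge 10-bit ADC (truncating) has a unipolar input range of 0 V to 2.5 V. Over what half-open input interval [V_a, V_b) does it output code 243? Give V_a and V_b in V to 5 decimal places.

LSB = 2.5/2^10 = 2.441 mV.
V_a = V_low + 243·LSB = 0.593262 V; V_b = V_low + 244·LSB = 0.595703 V.

[0.59326 V, 0.59570 V)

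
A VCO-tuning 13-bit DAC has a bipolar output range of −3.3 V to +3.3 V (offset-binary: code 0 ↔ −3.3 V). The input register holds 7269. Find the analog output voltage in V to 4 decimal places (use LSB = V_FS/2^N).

LSB = 6.6 V / 2^13 = 0.806 mV.
V_out = (−3.3) + 7269 × 0.000805664 V = 2.55637 V.

2.5564 V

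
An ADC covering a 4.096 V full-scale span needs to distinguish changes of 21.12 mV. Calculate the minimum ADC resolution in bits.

Number of steps required ≥ 4.096 V / 21.12 mV = 193.94.
Need 2^N ≥ 193.94; 2^7 = 128, 2^8 = 256.
Minimum N = 8.

8 bits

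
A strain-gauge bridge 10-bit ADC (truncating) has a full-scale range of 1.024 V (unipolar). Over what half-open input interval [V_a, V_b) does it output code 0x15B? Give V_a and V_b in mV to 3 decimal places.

LSB = 1.024/2^10 = 1.000 mV.
Code 0x15B = 347 decimal.
V_a = V_low + 347·LSB = 0.347 V; V_b = V_low + 348·LSB = 0.348 V.

[347.000 mV, 348.000 mV)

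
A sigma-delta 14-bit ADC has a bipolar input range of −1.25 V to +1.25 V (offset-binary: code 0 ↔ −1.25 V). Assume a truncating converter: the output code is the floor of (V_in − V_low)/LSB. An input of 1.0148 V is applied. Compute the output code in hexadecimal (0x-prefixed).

code 0x39FA (decimal 14842)

Full-scale span = 2.5 V; LSB = 2.5/2^14 = 152.59 µV.
Input sits at 14842.593 steps above V_low.
Floor → code 14842.
In hexadecimal (0x-prefixed): 0x39FA.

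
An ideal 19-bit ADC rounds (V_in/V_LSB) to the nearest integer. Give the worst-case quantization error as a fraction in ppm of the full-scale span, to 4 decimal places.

Rounding → worst-case error = ½ LSB = V_FS/2^20, so 1e+06/1048576 = 0.953674 ppm of full scale.

0.9537 ppm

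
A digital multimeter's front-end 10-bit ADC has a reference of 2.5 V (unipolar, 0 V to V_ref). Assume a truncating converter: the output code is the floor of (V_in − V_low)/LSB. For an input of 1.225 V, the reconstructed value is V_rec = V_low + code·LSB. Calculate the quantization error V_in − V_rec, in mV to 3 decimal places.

1.855 mV

LSB = 2.5/2^10 = 2.441 mV.
(1.225 − 0)/0.00244141 = 501.7600; ⌊·⌋ gives code 501.
Code 501 maps back to 0 + 501×0.00244141 V = 1.2231445 V.
Error = 1.225 − 1.2231445 = 0.00185547 V = 1.855 mV.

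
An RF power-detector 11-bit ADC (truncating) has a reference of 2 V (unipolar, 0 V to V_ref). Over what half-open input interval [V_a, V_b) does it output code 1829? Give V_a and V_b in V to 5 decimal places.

[1.78613 V, 1.78711 V)

LSB = 2/2^11 = 0.977 mV.
V_a = V_low + 1829·LSB = 1.78613 V; V_b = V_low + 1830·LSB = 1.78711 V.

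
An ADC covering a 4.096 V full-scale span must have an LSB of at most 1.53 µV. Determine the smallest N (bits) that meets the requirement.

22 bits

Number of steps required ≥ 4.096 V / 1.53 µV = 2677124.18.
Need 2^N ≥ 2677124.18; 2^21 = 2097152, 2^22 = 4194304.
Minimum N = 22.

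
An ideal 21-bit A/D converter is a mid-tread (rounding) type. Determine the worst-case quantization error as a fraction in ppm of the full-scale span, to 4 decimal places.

Rounding → worst-case error = ½ LSB = V_FS/2^22, so 1e+06/4194304 = 0.238419 ppm of full scale.

0.2384 ppm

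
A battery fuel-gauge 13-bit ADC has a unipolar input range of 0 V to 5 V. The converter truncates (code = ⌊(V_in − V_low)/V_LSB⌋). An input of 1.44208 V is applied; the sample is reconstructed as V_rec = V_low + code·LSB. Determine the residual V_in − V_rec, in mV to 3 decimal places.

One LSB is 5 V / 8192 = 0.610 mV.
(1.44208 − 0)/0.000610352 = 2362.7039; ⌊·⌋ gives code 2362.
Reconstructed: 1.4416504 V.
Difference: 0.000429609 V → 0.430 mV.

0.430 mV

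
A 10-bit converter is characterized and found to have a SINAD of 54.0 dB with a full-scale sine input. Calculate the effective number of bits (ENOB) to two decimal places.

8.68 bits

ENOB = (SINAD − 1.76) / 6.02 = (54.0 − 1.76)/6.02 = 8.678.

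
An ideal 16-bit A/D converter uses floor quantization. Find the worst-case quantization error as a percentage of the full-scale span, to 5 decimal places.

0.00153 %

Truncating → worst-case error = 1 LSB = V_FS/2^16, so 100/65536 = 0.00152588 % of full scale.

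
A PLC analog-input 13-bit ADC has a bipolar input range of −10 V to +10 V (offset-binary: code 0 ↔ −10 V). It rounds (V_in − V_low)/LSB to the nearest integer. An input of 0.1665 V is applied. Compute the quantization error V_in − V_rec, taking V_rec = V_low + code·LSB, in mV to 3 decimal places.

Step size: 20 V ÷ 2^13 = 2.441 mV.
(0.1665 − (−10))/0.00244141 = 4164.1984; round gives code 4164.
V_rec = (−10) + 4164·0.00244141 = 0.16601562 V.
Error = 0.1665 − 0.16601562 = 0.000484375 V = 0.484 mV.

0.484 mV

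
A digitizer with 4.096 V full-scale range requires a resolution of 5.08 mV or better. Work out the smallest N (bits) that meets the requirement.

Number of steps required ≥ 4.096 V / 5.08 mV = 806.30.
Need 2^N ≥ 806.30; 2^9 = 512, 2^10 = 1024.
Minimum N = 10.

10 bits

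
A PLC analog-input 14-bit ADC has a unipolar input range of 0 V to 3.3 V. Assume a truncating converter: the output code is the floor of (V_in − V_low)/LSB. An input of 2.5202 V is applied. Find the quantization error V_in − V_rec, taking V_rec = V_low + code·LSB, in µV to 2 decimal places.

82.81 µV

Step size: 3.3 V ÷ 2^14 = 201.42 µV.
Scaled input = 12512.4112 LSBs, so code = 12512.
Code 12512 maps back to 0 + 12512×0.000201416 V = 2.5201172 V.
Difference: 8.28125e-05 V → 82.81 µV.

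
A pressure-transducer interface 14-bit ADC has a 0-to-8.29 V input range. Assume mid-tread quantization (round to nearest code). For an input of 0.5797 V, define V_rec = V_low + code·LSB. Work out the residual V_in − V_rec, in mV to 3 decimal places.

-0.155 mV

One LSB is 8.29 V / 16384 = 0.506 mV.
(V_in − V_low)/LSB = (0.5797 − 0)/0.000505981 = 1145.6942 → code 1146 (round).
Reconstructed: 0.57985474 V.
Error = 0.5797 − 0.57985474 = -0.000154736 V = -0.155 mV.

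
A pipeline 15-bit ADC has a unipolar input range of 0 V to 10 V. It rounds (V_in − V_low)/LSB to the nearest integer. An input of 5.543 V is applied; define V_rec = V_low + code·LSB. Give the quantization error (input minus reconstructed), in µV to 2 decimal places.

LSB = 10/2^15 = 305.18 µV.
(V_in − V_low)/LSB = (5.543 − 0)/0.000305176 = 18163.3024 → code 18163 (round).
Reconstructed: 5.5429077 V.
V_in − V_rec = 9.22852e-05 V = 92.29 µV.

92.29 µV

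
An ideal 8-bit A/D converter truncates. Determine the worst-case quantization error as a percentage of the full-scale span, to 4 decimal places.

Truncating → worst-case error = 1 LSB = V_FS/2^8, so 100/256 = 0.390625 % of full scale.

0.3906 %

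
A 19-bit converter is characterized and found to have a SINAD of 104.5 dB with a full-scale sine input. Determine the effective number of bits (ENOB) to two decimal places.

ENOB = (SINAD − 1.76) / 6.02 = (104.5 − 1.76)/6.02 = 17.066.

17.07 bits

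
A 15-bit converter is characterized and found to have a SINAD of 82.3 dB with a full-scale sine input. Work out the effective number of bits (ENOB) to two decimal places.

13.38 bits

ENOB = (SINAD − 1.76) / 6.02 = (82.3 − 1.76)/6.02 = 13.379.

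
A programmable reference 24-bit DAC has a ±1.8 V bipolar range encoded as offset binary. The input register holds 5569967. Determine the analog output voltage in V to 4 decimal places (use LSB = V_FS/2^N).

-0.6048 V

LSB = 3.6 V / 2^24 = 0.21 µV.
V_out = (−1.8) + 5569967 × 2.14577e-07 V = -0.604815 V.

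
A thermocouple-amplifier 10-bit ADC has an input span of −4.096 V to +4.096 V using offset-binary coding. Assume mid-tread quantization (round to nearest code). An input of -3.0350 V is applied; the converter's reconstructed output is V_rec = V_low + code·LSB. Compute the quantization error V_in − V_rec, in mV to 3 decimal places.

One LSB is 8.192 V / 1024 = 8.000 mV.
(V_in − V_low)/LSB = (-3.0350 − (−4.096))/0.008 = 132.6250 → code 133 (round).
V_rec = (−4.096) + 133·0.008 = -3.032 V.
Difference: -0.003 V → -3.000 mV.

-3.000 mV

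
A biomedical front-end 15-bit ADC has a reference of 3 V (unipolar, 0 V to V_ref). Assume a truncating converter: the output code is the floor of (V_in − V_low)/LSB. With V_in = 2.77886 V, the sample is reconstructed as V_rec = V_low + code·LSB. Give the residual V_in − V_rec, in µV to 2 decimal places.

LSB = 3/2^15 = 91.55 µV.
Scaled input = 30352.5615 LSBs, so code = 30352.
V_rec = 0 + 30352·9.15527e-05 = 2.7788086 V.
Error = 2.77886 − 2.7788086 = 5.14062e-05 V = 51.41 µV.

51.41 µV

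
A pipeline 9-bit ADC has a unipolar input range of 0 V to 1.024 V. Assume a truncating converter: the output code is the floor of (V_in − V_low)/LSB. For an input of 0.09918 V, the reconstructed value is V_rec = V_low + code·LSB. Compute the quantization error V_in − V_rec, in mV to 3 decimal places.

LSB = 1.024/2^9 = 2.000 mV.
(V_in − V_low)/LSB = (0.09918 − 0)/0.002 = 49.5900 → code 49 (floor).
Reconstructed: 0.098 V.
Error = 0.09918 − 0.098 = 0.00118 V = 1.180 mV.

1.180 mV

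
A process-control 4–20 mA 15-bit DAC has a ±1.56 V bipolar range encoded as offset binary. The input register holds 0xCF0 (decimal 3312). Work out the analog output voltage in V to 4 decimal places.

LSB = 3.12 V / 2^15 = 95.21 µV.
Code 0xCF0 = 3312 decimal.
V_out = (−1.56) + 3312 × 9.52148e-05 V = -1.24465 V.

-1.2446 V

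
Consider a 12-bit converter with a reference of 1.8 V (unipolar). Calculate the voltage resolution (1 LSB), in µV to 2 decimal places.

439.45 µV

Full-scale span = 1.8 V.
LSB = 1.8 / 2^12 = 1.8 / 4096 = 0.000439453 V = 439.45 µV.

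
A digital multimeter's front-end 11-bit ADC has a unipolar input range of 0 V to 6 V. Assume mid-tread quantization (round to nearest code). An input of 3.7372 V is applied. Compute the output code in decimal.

LSB = 6 V / 2048 = 2.930 mV.
(3.7372 − 0) / 0.00292969 = 1275.631 LSBs.
round(1275.631) = 1276.

code 1276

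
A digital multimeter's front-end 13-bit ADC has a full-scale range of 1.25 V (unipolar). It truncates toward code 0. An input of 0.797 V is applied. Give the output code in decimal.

Full-scale span = 1.25 V; LSB = 1.25/2^13 = 152.59 µV.
Input sits at 5223.219 steps above V_low.
So the output code is 5223.

code 5223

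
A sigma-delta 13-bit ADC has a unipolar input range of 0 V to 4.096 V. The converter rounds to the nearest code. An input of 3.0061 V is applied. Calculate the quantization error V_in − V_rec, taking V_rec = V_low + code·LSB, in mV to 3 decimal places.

Step size: 4.096 V ÷ 2^13 = 0.500 mV.
Scaled input = 6012.2000 LSBs, so code = 6012.
Reconstructed: 3.006 V.
V_in − V_rec = 0.0001 V = 0.100 mV.

0.100 mV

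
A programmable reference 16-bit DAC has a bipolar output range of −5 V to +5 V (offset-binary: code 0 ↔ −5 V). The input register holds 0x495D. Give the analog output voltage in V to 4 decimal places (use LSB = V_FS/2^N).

LSB = 10 V / 2^16 = 152.59 µV.
Code 0x495D = 18781 decimal.
V_out = (−5) + 18781 × 0.000152588 V = -2.13425 V.

-2.1342 V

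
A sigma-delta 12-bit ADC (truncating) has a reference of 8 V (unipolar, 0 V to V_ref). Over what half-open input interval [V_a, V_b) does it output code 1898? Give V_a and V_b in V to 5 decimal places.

[3.70703 V, 3.70898 V)

LSB = 8/2^12 = 1.953 mV.
V_a = V_low + 1898·LSB = 3.70703 V; V_b = V_low + 1899·LSB = 3.70898 V.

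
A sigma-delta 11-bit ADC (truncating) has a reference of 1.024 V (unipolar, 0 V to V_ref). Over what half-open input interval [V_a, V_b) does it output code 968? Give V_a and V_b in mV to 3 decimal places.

LSB = 1.024/2^11 = 0.500 mV.
V_a = V_low + 968·LSB = 0.484 V; V_b = V_low + 969·LSB = 0.4845 V.

[484.000 mV, 484.500 mV)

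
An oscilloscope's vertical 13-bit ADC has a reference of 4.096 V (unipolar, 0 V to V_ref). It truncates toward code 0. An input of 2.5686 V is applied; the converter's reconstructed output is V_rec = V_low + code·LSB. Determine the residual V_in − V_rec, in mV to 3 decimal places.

LSB = 4.096/2^13 = 0.500 mV.
(2.5686 − 0)/0.0005 = 5137.2000; ⌊·⌋ gives code 5137.
Reconstructed: 2.5685 V.
V_in − V_rec = 0.0001 V = 0.100 mV.

0.100 mV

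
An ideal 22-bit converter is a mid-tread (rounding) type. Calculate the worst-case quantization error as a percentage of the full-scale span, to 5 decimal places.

Rounding → worst-case error = ½ LSB = V_FS/2^23, so 100/8388608 = 1.19209e-05 % of full scale.

0.00001 %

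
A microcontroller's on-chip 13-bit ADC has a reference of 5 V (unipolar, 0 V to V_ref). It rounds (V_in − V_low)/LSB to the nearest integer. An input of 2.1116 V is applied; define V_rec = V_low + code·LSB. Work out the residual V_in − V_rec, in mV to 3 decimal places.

-0.216 mV

LSB = 5/2^13 = 0.610 mV.
(2.1116 − 0)/0.000610352 = 3459.6454; round gives code 3460.
Reconstructed: 2.1118164 V.
Error = 2.1116 − 2.1118164 = -0.000216406 V = -0.216 mV.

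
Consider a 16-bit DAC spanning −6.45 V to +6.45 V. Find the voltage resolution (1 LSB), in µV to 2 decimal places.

196.84 µV

Full-scale span = 12.9 V.
LSB = 12.9 / 2^16 = 12.9 / 65536 = 0.000196838 V = 196.84 µV.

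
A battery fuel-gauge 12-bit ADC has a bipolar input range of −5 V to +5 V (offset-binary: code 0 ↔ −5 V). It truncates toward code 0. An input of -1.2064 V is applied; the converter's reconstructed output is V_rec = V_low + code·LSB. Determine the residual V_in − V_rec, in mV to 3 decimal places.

Step size: 10 V ÷ 2^12 = 2.441 mV.
(-1.2064 − (−5))/0.00244141 = 1553.8586; ⌊·⌋ gives code 1553.
Reconstructed: -1.2084961 V.
V_in − V_rec = 0.00209609 V = 2.096 mV.

2.096 mV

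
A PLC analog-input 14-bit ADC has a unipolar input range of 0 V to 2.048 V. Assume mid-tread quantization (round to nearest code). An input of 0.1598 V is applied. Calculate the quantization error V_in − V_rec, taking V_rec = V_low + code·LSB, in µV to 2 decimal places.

LSB = 2.048/2^14 = 125.00 µV.
(0.1598 − 0)/0.000125 = 1278.4000; round gives code 1278.
Reconstructed: 0.15975 V.
Error = 0.1598 − 0.15975 = 5e-05 V = 50.00 µV.

50.00 µV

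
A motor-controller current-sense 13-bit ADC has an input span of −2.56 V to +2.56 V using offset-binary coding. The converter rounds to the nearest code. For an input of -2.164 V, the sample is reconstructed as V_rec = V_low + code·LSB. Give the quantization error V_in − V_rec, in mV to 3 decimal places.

One LSB is 5.12 V / 8192 = 0.625 mV.
(-2.164 − (−2.56))/0.000625 = 633.6000; round gives code 634.
V_rec = (−2.56) + 634·0.000625 = -2.16375 V.
Difference: -0.00025 V → -0.250 mV.

-0.250 mV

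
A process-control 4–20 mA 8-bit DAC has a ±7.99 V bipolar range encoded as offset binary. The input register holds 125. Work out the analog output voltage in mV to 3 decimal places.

-187.266 mV

LSB = 15.98 V / 2^8 = 62.422 mV.
V_out = (−7.99) + 125 × 0.0624219 V = -0.187266 V.
= -187.266 mV.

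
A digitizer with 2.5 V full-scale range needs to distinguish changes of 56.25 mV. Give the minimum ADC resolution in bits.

Number of steps required ≥ 2.5 V / 56.25 mV = 44.44.
Need 2^N ≥ 44.44; 2^5 = 32, 2^6 = 64.
Minimum N = 6.

6 bits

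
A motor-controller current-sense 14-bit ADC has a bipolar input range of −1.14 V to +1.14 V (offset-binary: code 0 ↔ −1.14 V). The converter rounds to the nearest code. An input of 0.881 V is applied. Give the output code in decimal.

code 14523

With 16384 levels over 2.28 V, one step is 139.16 µV.
Input sits at 14522.835 steps above V_low.
So the output code is 14523.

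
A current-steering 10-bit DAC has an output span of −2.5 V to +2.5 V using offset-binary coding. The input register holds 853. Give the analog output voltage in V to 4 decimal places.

LSB = 5 V / 2^10 = 4.883 mV.
V_out = (−2.5) + 853 × 0.00488281 V = 1.66504 V.

1.6650 V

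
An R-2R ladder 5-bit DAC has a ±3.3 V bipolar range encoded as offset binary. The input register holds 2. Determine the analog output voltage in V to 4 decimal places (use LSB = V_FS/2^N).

-2.8875 V

LSB = 6.6 V / 2^5 = 206.250 mV.
V_out = (−3.3) + 2 × 0.20625 V = -2.8875 V.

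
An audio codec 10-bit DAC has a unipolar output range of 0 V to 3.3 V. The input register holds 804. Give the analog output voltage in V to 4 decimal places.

LSB = 3.3 V / 2^10 = 3.223 mV.
V_out = 0 + 804 × 0.00322266 V = 2.59102 V.

2.5910 V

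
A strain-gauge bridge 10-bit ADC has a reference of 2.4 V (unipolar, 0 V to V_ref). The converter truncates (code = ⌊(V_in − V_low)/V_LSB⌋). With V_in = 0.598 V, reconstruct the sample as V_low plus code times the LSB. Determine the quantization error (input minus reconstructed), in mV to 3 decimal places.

LSB = 2.4/2^10 = 2.344 mV.
(0.598 − 0)/0.00234375 = 255.1467; ⌊·⌋ gives code 255.
Reconstructed: 0.59765625 V.
Error = 0.598 − 0.59765625 = 0.00034375 V = 0.344 mV.

0.344 mV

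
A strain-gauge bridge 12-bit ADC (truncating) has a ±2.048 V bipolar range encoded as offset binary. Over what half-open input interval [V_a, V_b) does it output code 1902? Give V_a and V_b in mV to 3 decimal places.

[-146.000 mV, -145.000 mV)

LSB = 4.096/2^12 = 1.000 mV.
V_a = V_low + 1902·LSB = -0.146 V; V_b = V_low + 1903·LSB = -0.145 V.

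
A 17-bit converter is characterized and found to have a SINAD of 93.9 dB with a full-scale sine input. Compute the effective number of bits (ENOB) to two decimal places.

ENOB = (SINAD − 1.76) / 6.02 = (93.9 − 1.76)/6.02 = 15.306.

15.31 bits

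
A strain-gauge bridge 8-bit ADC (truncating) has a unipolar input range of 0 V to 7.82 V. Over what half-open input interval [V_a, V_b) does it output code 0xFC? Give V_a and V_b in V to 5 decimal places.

LSB = 7.82/2^8 = 30.547 mV.
Code 0xFC = 252 decimal.
V_a = V_low + 252·LSB = 7.69781 V; V_b = V_low + 253·LSB = 7.72836 V.

[7.69781 V, 7.72836 V)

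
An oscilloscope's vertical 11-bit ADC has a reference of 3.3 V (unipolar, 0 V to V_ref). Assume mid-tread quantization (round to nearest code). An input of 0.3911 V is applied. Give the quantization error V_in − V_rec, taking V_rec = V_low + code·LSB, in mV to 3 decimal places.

-0.453 mV

One LSB is 3.3 V / 2048 = 1.611 mV.
(0.3911 − 0)/0.00161133 = 242.7190; round gives code 243.
V_rec = 0 + 243·0.00161133 = 0.39155273 V.
V_in − V_rec = -0.000452734 V = -0.453 mV.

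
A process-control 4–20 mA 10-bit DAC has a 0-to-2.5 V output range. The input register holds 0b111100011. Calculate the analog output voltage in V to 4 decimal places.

1.1792 V

LSB = 2.5 V / 2^10 = 2.441 mV.
Code 0b111100011 = 483 decimal.
V_out = 0 + 483 × 0.00244141 V = 1.1792 V.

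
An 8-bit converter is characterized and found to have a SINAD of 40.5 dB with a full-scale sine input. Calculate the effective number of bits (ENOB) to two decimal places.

ENOB = (SINAD − 1.76) / 6.02 = (40.5 − 1.76)/6.02 = 6.435.

6.44 bits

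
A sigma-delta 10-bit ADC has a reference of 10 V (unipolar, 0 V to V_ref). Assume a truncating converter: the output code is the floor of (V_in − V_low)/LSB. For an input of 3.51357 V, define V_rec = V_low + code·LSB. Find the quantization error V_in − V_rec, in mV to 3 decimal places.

Step size: 10 V ÷ 2^10 = 9.766 mV.
Scaled input = 359.7896 LSBs, so code = 359.
Code 359 maps back to 0 + 359×0.00976562 V = 3.5058594 V.
Difference: 0.00771062 V → 7.711 mV.

7.711 mV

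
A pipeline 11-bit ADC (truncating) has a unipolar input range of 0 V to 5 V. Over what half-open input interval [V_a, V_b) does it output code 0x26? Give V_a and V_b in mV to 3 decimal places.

LSB = 5/2^11 = 2.441 mV.
Code 0x26 = 38 decimal.
V_a = V_low + 38·LSB = 0.0927734 V; V_b = V_low + 39·LSB = 0.0952148 V.

[92.773 mV, 95.215 mV)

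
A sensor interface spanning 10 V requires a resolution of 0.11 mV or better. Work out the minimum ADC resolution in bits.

17 bits

Number of steps required ≥ 10 V / 0.11 mV = 90909.09.
Need 2^N ≥ 90909.09; 2^16 = 65536, 2^17 = 131072.
Minimum N = 17.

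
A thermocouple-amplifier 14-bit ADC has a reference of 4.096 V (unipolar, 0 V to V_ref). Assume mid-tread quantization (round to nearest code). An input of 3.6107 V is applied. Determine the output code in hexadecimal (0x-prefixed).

With 16384 levels over 4.096 V, one step is 250.00 µV.
Input sits at 14442.800 steps above V_low.
Round → code 14443.
In hexadecimal (0x-prefixed): 0x386B.

code 0x386B (decimal 14443)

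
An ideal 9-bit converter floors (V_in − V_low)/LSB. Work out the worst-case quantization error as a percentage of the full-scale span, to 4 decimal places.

Truncating → worst-case error = 1 LSB = V_FS/2^9, so 100/512 = 0.195312 % of full scale.

0.1953 %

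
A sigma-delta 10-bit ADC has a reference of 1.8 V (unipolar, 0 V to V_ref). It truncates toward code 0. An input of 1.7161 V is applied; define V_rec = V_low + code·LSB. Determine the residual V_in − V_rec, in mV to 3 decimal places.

0.475 mV

Step size: 1.8 V ÷ 2^10 = 1.758 mV.
(1.7161 − 0)/0.00175781 = 976.2702; ⌊·⌋ gives code 976.
Reconstructed: 1.715625 V.
Difference: 0.000475 V → 0.475 mV.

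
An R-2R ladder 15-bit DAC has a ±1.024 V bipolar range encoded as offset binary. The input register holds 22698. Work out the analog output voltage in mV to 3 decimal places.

394.625 mV

LSB = 2.048 V / 2^15 = 62.50 µV.
V_out = (−1.024) + 22698 × 6.25e-05 V = 0.394625 V.
= 394.625 mV.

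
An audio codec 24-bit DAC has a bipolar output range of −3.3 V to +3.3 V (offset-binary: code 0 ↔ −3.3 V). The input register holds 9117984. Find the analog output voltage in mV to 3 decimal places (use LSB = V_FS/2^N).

LSB = 6.6 V / 2^24 = 0.39 µV.
V_out = (−3.3) + 9117984 × 3.93391e-07 V = 0.28693 V.
= 286.930 mV.

286.930 mV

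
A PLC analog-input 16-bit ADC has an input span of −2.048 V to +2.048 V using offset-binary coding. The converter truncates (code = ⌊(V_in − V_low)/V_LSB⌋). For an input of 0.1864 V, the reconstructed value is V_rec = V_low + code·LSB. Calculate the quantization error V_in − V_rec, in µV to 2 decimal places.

25.00 µV

One LSB is 4.096 V / 65536 = 62.50 µV.
Scaled input = 35750.4000 LSBs, so code = 35750.
V_rec = (−2.048) + 35750·6.25e-05 = 0.186375 V.
Difference: 2.5e-05 V → 25.00 µV.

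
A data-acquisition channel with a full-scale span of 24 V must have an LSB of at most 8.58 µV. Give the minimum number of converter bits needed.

Number of steps required ≥ 24 V / 8.58 µV = 2797202.80.
Need 2^N ≥ 2797202.80; 2^21 = 2097152, 2^22 = 4194304.
Minimum N = 22.

22 bits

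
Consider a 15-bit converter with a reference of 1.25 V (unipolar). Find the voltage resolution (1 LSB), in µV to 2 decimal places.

Full-scale span = 1.25 V.
LSB = 1.25 / 2^15 = 1.25 / 32768 = 3.8147e-05 V = 38.15 µV.

38.15 µV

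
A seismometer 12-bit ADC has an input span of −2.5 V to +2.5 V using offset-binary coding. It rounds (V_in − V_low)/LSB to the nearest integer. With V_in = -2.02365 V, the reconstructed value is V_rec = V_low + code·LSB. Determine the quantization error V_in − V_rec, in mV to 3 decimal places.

Step size: 5 V ÷ 2^12 = 1.221 mV.
(V_in − V_low)/LSB = (-2.02365 − (−2.5))/0.0012207 = 390.2259 → code 390 (round).
V_rec = (−2.5) + 390·0.0012207 = -2.0239258 V.
V_in − V_rec = 0.000275781 V = 0.276 mV.

0.276 mV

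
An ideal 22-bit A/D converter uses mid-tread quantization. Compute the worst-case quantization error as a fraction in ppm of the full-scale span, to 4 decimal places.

0.1192 ppm

Rounding → worst-case error = ½ LSB = V_FS/2^23, so 1e+06/8388608 = 0.119209 ppm of full scale.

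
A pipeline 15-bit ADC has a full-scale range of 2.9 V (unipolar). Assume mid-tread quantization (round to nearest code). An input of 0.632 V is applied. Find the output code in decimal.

code 7141

LSB = 2.9 V / 32768 = 88.50 µV.
(V_in − V_low)/LSB = (0.632 − 0) / 8.8501e-05 = 7141.164.
So the output code is 7141.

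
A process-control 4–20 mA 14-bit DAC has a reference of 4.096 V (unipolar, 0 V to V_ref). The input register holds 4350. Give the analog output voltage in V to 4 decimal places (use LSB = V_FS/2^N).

1.0875 V

LSB = 4.096 V / 2^14 = 250.00 µV.
V_out = 0 + 4350 × 0.00025 V = 1.0875 V.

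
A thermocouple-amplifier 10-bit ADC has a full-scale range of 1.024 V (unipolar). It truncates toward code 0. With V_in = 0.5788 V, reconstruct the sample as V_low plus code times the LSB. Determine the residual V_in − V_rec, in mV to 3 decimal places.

Step size: 1.024 V ÷ 2^10 = 1.000 mV.
(V_in − V_low)/LSB = (0.5788 − 0)/0.001 = 578.8000 → code 578 (floor).
V_rec = 0 + 578·0.001 = 0.578 V.
V_in − V_rec = 0.0008 V = 0.800 mV.

0.800 mV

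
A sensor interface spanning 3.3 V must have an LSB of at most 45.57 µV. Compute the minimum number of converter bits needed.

17 bits

Number of steps required ≥ 3.3 V / 45.57 µV = 72416.06.
Need 2^N ≥ 72416.06; 2^16 = 65536, 2^17 = 131072.
Minimum N = 17.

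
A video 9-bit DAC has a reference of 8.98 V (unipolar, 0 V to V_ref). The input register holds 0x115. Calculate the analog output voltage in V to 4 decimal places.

LSB = 8.98 V / 2^9 = 17.539 mV.
Code 0x115 = 277 decimal.
V_out = 0 + 277 × 0.0175391 V = 4.85832 V.

4.8583 V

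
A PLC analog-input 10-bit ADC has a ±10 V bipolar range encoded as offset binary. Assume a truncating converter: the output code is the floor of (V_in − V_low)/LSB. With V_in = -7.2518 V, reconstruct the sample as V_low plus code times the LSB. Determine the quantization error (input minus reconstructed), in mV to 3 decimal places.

13.825 mV

Step size: 20 V ÷ 2^10 = 19.531 mV.
(V_in − V_low)/LSB = (-7.2518 − (−10))/0.0195312 = 140.7078 → code 140 (floor).
Reconstructed: -7.265625 V.
Error = -7.2518 − (−7.265625) = 0.013825 V = 13.825 mV.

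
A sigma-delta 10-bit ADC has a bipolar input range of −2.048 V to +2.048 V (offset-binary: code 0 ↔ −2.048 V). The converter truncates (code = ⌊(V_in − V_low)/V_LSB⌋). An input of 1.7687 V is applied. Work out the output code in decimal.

LSB = 4.096 V / 1024 = 4.000 mV.
(1.7687 − (−2.048)) / 0.004 = 954.175 LSBs.
Floor → code 954.

code 954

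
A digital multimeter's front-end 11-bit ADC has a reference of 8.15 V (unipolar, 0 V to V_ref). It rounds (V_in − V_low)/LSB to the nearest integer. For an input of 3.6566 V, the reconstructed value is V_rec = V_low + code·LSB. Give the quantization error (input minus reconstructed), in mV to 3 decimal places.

-0.553 mV

Step size: 8.15 V ÷ 2^11 = 3.979 mV.
(3.6566 − 0)/0.00397949 = 918.8610; round gives code 919.
Reconstructed: 3.6571533 V.
Error = 3.6566 − 3.6571533 = -0.00055332 V = -0.553 mV.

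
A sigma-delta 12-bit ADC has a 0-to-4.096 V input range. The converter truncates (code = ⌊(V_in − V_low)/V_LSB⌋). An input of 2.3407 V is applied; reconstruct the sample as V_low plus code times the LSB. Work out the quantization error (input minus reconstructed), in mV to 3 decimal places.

One LSB is 4.096 V / 4096 = 1.000 mV.
(V_in − V_low)/LSB = (2.3407 − 0)/0.001 = 2340.7000 → code 2340 (floor).
Code 2340 maps back to 0 + 2340×0.001 V = 2.34 V.
V_in − V_rec = 0.0007 V = 0.700 mV.

0.700 mV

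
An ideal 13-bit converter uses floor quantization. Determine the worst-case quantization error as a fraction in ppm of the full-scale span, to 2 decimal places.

Truncating → worst-case error = 1 LSB = V_FS/2^13, so 1e+06/8192 = 122.07 ppm of full scale.

122.07 ppm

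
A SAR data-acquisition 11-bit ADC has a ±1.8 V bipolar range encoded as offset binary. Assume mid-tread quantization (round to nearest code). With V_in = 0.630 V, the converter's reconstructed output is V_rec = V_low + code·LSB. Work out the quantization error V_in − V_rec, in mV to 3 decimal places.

One LSB is 3.6 V / 2048 = 1.758 mV.
(0.630 − (−1.8))/0.00175781 = 1382.4000; round gives code 1382.
V_rec = (−1.8) + 1382·0.00175781 = 0.62929687 V.
Error = 0.630 − 0.62929687 = 0.000703125 V = 0.703 mV.

0.703 mV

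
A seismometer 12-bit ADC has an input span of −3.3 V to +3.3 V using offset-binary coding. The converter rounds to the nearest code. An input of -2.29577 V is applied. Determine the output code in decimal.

LSB = 6.6 V / 4096 = 1.611 mV.
Input sits at 623.231 steps above V_low.
Round → code 623.

code 623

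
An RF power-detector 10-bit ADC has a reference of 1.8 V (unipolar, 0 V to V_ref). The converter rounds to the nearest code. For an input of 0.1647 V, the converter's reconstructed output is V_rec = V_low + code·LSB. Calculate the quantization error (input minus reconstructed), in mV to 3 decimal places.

LSB = 1.8/2^10 = 1.758 mV.
Scaled input = 93.6960 LSBs, so code = 94.
Code 94 maps back to 0 + 94×0.00175781 V = 0.16523437 V.
Difference: -0.000534375 V → -0.534 mV.

-0.534 mV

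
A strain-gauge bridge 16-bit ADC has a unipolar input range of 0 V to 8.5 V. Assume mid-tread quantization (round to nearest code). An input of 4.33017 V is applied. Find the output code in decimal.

Full-scale span = 8.5 V; LSB = 8.5/2^16 = 129.70 µV.
Input sits at 33386.120 steps above V_low.
round(33386.120) = 33386.

code 33386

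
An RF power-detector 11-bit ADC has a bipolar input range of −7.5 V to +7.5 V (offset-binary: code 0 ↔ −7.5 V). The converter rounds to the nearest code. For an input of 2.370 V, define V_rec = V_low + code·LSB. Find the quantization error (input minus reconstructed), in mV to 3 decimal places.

LSB = 15/2^11 = 7.324 mV.
Scaled input = 1347.5840 LSBs, so code = 1348.
Reconstructed: 2.3730469 V.
V_in − V_rec = -0.00304688 V = -3.047 mV.

-3.047 mV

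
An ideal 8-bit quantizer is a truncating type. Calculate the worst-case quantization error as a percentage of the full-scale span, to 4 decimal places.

Truncating → worst-case error = 1 LSB = V_FS/2^8, so 100/256 = 0.390625 % of full scale.

0.3906 %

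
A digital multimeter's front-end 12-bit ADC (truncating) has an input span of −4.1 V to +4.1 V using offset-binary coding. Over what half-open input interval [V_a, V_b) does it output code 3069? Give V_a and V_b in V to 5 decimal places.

LSB = 8.2/2^12 = 2.002 mV.
V_a = V_low + 3069·LSB = 2.04399 V; V_b = V_low + 3070·LSB = 2.046 V.

[2.04399 V, 2.04600 V)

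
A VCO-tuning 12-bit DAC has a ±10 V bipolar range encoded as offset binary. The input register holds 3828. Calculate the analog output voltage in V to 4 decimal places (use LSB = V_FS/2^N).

LSB = 20 V / 2^12 = 4.883 mV.
V_out = (−10) + 3828 × 0.00488281 V = 8.69141 V.

8.6914 V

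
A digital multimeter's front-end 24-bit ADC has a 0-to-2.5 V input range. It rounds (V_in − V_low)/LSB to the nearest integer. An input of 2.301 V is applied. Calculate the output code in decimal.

code 15441750

LSB = 2.5 V / 16777216 = 0.15 µV.
(2.301 − 0) / 1.49012e-07 = 15441749.606 LSBs.
Round → code 15441750.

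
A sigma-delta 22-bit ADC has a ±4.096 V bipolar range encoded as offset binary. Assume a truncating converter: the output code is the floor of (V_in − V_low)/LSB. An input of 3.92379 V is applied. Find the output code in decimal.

code 4106132

With 4194304 levels over 8.192 V, one step is 1.95 µV.
(3.92379 − (−4.096)) / 1.95313e-06 = 4106132.480 LSBs.
Floor → code 4106132.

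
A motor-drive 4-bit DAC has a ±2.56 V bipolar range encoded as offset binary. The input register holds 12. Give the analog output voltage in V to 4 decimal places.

1.2800 V

LSB = 5.12 V / 2^4 = 320.000 mV.
V_out = (−2.56) + 12 × 0.32 V = 1.28 V.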